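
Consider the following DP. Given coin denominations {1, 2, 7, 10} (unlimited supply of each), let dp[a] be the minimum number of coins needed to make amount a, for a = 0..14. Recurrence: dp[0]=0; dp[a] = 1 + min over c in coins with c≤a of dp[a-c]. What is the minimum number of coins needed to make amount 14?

2

 a  0  1  2  3  4  5  6  7  8  9 10 11 12 13 14
dp  0  1  1  2  2  3  3  1  2  2  1  2  2  3  2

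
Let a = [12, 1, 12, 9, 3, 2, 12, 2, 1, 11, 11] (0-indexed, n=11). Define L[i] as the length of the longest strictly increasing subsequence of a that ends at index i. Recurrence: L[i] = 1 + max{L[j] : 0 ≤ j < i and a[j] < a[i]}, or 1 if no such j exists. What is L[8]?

1

   i    0    1    2    3    4    5    6    7    8    9   10
a[i]   12    1   12    9    3    2   12    2    1   11   11
L[i]    1    1    2    2    2    2    3    2    1    3    3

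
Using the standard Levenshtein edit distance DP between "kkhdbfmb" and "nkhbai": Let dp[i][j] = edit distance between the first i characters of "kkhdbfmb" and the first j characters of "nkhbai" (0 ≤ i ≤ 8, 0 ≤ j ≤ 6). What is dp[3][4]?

2

   ''  n  k  h  b  a  i
''  0  1  2  3  4  5  6
 k  1  1  1  2  3  4  5
 k  2  2  1  2  3  4  5
 h  3  3  2  1  2  3  4
 d  4  4  3  2  2  3  4
 b  5  5  4  3  2  3  4
 f  6  6  5  4  3  3  4
 m  7  7  6  5  4  4  4
 b  8  8  7  6  5  5  5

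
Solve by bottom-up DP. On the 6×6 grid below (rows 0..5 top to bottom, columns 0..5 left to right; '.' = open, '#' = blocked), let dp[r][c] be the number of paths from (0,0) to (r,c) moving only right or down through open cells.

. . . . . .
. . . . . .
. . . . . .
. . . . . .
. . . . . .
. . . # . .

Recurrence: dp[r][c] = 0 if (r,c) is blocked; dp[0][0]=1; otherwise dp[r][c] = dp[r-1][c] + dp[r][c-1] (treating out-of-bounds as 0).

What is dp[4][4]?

r\c   0   1   2   3   4   5
  0   1   1   1   1   1   1
  1   1   2   3   4   5   6
  2   1   3   6  10  15  21
  3   1   4  10  20  35  56
  4   1   5  15  35  70 126
  5   1   6  21   0  70 196

70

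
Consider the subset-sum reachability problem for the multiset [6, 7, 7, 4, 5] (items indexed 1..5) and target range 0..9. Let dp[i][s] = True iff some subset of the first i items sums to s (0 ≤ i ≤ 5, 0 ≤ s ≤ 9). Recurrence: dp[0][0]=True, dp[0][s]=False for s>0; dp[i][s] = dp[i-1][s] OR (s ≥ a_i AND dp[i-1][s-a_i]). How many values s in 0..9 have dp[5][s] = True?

i\s   0   1   2   3   4   5   6   7   8   9
  0   T   F   F   F   F   F   F   F   F   F
  1   T   F   F   F   F   F   T   F   F   F
  2   T   F   F   F   F   F   T   T   F   F
  3   T   F   F   F   F   F   T   T   F   F
  4   T   F   F   F   T   F   T   T   F   F
  5   T   F   F   F   T   T   T   T   F   T

6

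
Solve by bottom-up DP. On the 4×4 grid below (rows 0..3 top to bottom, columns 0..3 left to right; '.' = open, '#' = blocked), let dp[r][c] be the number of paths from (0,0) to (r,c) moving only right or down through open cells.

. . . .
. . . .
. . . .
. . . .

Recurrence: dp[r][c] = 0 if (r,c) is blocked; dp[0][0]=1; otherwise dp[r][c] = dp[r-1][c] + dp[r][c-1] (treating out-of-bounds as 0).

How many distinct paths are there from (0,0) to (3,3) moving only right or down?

20

r\c   0   1   2   3
  0   1   1   1   1
  1   1   2   3   4
  2   1   3   6  10
  3   1   4  10  20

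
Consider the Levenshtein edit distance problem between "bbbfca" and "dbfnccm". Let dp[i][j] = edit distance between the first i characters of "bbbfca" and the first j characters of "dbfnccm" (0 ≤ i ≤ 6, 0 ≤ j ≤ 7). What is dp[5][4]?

3

   ''  d  b  f  n  c  c  m
''  0  1  2  3  4  5  6  7
 b  1  1  1  2  3  4  5  6
 b  2  2  1  2  3  4  5  6
 b  3  3  2  2  3  4  5  6
 f  4  4  3  2  3  4  5  6
 c  5  5  4  3  3  3  4  5
 a  6  6  5  4  4  4  4  5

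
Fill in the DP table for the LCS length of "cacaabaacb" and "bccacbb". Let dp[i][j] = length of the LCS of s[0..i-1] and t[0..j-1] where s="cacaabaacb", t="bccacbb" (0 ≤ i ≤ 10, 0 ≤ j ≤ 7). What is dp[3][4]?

2

   ''  b  c  c  a  c  b  b
''  0  0  0  0  0  0  0  0
 c  0  0  1  1  1  1  1  1
 a  0  0  1  1  2  2  2  2
 c  0  0  1  2  2  3  3  3
 a  0  0  1  2  3  3  3  3
 a  0  0  1  2  3  3  3  3
 b  0  1  1  2  3  3  4  4
 a  0  1  1  2  3  3  4  4
 a  0  1  1  2  3  3  4  4
 c  0  1  2  2  3  4  4  4
 b  0  1  2  2  3  4  5  5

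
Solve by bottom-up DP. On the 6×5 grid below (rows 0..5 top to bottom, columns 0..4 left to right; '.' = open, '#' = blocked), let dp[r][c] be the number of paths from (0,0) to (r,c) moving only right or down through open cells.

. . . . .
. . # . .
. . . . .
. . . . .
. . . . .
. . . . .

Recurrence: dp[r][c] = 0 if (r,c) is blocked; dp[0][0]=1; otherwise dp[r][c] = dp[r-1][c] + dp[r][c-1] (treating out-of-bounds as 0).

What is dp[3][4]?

17

r\c   0   1   2   3   4
  0   1   1   1   1   1
  1   1   2   0   1   2
  2   1   3   3   4   6
  3   1   4   7  11  17
  4   1   5  12  23  40
  5   1   6  18  41  81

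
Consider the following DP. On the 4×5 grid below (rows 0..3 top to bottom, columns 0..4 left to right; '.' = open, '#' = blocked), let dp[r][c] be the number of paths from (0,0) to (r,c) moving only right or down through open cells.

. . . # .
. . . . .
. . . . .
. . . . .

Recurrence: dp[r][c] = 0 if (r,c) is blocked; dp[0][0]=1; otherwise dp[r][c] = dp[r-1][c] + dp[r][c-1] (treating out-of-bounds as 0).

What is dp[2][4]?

r\c   0   1   2   3   4
  0   1   1   1   0   0
  1   1   2   3   3   3
  2   1   3   6   9  12
  3   1   4  10  19  31

12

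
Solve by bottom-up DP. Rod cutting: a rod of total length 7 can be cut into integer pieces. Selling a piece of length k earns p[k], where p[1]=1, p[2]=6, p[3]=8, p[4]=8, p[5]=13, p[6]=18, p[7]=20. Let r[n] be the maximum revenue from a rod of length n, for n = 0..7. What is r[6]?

   n    0    1    2    3    4    5    6    7
r[n]    0    1    6    8   12   14   18   20

18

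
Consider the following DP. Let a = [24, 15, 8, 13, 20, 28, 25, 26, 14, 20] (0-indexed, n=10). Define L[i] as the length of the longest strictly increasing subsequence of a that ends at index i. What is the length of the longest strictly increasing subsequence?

   i    0    1    2    3    4    5    6    7    8    9
a[i]   24   15    8   13   20   28   25   26   14   20
L[i]    1    1    1    2    3    4    4    5    3    4

5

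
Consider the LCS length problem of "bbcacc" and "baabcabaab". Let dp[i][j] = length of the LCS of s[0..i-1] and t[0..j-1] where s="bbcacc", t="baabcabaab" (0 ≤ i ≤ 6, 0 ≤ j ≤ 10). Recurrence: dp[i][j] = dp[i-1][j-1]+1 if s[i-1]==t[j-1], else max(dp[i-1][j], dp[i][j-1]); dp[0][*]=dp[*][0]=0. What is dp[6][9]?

   ''  b  a  a  b  c  a  b  a  a  b
''  0  0  0  0  0  0  0  0  0  0  0
 b  0  1  1  1  1  1  1  1  1  1  1
 b  0  1  1  1  2  2  2  2  2  2  2
 c  0  1  1  1  2  3  3  3  3  3  3
 a  0  1  2  2  2  3  4  4  4  4  4
 c  0  1  2  2  2  3  4  4  4  4  4
 c  0  1  2  2  2  3  4  4  4  4  4

4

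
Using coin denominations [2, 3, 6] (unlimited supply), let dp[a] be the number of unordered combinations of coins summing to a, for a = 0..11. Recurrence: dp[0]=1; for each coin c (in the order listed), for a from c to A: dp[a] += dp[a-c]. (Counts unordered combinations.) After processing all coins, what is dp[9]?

after  coin     0     1     2     3     4     5     6     7     8     9    10    11
          2     1     0     1     0     1     0     1     0     1     0     1     0
          3     1     0     1     1     1     1     2     1     2     2     2     2
          6     1     0     1     1     1     1     3     1     3     3     3     3

3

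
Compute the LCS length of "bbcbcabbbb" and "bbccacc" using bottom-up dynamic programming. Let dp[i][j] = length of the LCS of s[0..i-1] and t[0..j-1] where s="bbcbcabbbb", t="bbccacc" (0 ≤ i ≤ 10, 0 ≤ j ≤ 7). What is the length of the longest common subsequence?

   ''  b  b  c  c  a  c  c
''  0  0  0  0  0  0  0  0
 b  0  1  1  1  1  1  1  1
 b  0  1  2  2  2  2  2  2
 c  0  1  2  3  3  3  3  3
 b  0  1  2  3  3  3  3  3
 c  0  1  2  3  4  4  4  4
 a  0  1  2  3  4  5  5  5
 b  0  1  2  3  4  5  5  5
 b  0  1  2  3  4  5  5  5
 b  0  1  2  3  4  5  5  5
 b  0  1  2  3  4  5  5  5

5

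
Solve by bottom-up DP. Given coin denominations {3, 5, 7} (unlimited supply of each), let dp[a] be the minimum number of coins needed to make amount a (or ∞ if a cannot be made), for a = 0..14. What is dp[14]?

2

 a  0  1  2  3  4  5  6  7  8  9 10 11 12 13 14
dp  0  -  -  1  -  1  2  1  2  3  2  3  2  3  2
(- denotes ∞ / unreachable)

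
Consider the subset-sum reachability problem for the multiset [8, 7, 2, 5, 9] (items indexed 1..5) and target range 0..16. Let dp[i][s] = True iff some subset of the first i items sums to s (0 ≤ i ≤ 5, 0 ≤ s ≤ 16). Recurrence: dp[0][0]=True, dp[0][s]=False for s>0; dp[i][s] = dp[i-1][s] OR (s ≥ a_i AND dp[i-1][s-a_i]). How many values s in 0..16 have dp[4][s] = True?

i\s   0   1   2   3   4   5   6   7   8   9  10  11  12  13  14  15  16
  0   T   F   F   F   F   F   F   F   F   F   F   F   F   F   F   F   F
  1   T   F   F   F   F   F   F   F   T   F   F   F   F   F   F   F   F
  2   T   F   F   F   F   F   F   T   T   F   F   F   F   F   F   T   F
  3   T   F   T   F   F   F   F   T   T   T   T   F   F   F   F   T   F
  4   T   F   T   F   F   T   F   T   T   T   T   F   T   T   T   T   F
  5   T   F   T   F   F   T   F   T   T   T   T   T   T   T   T   T   T

11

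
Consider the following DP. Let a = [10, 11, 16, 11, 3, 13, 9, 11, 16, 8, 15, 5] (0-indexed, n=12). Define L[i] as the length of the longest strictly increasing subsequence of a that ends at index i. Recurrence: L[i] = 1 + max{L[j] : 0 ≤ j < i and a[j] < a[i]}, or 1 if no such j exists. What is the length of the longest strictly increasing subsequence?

4

   i    0    1    2    3    4    5    6    7    8    9   10   11
a[i]   10   11   16   11    3   13    9   11   16    8   15    5
L[i]    1    2    3    2    1    3    2    3    4    2    4    2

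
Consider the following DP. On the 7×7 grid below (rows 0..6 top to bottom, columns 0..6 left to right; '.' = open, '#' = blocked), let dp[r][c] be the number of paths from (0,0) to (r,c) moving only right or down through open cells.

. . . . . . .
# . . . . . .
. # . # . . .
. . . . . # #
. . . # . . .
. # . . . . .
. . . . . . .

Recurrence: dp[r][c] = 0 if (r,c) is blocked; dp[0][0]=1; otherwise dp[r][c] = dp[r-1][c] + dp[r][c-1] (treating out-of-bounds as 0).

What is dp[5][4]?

8

r\c   0   1   2   3   4   5   6
  0   1   1   1   1   1   1   1
  1   0   1   2   3   4   5   6
  2   0   0   2   0   4   9  15
  3   0   0   2   2   6   0   0
  4   0   0   2   0   6   6   6
  5   0   0   2   2   8  14  20
  6   0   0   2   4  12  26  46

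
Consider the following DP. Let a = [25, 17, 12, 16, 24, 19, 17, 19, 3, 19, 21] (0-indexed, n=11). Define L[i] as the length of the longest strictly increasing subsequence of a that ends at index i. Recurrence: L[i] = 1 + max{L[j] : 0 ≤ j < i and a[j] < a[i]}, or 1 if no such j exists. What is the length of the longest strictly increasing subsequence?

5

   i    0    1    2    3    4    5    6    7    8    9   10
a[i]   25   17   12   16   24   19   17   19    3   19   21
L[i]    1    1    1    2    3    3    3    4    1    4    5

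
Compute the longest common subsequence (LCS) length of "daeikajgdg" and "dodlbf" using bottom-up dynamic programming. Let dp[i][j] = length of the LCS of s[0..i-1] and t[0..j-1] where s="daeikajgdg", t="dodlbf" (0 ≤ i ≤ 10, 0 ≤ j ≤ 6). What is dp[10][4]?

2

   ''  d  o  d  l  b  f
''  0  0  0  0  0  0  0
 d  0  1  1  1  1  1  1
 a  0  1  1  1  1  1  1
 e  0  1  1  1  1  1  1
 i  0  1  1  1  1  1  1
 k  0  1  1  1  1  1  1
 a  0  1  1  1  1  1  1
 j  0  1  1  1  1  1  1
 g  0  1  1  1  1  1  1
 d  0  1  1  2  2  2  2
 g  0  1  1  2  2  2  2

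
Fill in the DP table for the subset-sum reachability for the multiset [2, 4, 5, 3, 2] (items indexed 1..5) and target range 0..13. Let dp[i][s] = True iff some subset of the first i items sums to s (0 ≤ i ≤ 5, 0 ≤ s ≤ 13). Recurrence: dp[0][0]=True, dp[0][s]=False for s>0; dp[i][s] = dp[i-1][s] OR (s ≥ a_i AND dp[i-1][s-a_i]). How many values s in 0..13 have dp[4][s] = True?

12

i\s   0   1   2   3   4   5   6   7   8   9  10  11  12  13
  0   T   F   F   F   F   F   F   F   F   F   F   F   F   F
  1   T   F   T   F   F   F   F   F   F   F   F   F   F   F
  2   T   F   T   F   T   F   T   F   F   F   F   F   F   F
  3   T   F   T   F   T   T   T   T   F   T   F   T   F   F
  4   T   F   T   T   T   T   T   T   T   T   T   T   T   F
  5   T   F   T   T   T   T   T   T   T   T   T   T   T   T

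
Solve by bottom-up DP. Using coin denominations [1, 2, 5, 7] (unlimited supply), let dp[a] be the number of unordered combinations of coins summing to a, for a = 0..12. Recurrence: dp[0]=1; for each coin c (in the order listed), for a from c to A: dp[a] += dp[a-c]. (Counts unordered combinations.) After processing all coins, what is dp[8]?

8

after  coin     0     1     2     3     4     5     6     7     8     9    10    11    12
          1     1     1     1     1     1     1     1     1     1     1     1     1     1
          2     1     1     2     2     3     3     4     4     5     5     6     6     7
          5     1     1     2     2     3     4     5     6     7     8    10    11    13
          7     1     1     2     2     3     4     5     7     8    10    12    14    17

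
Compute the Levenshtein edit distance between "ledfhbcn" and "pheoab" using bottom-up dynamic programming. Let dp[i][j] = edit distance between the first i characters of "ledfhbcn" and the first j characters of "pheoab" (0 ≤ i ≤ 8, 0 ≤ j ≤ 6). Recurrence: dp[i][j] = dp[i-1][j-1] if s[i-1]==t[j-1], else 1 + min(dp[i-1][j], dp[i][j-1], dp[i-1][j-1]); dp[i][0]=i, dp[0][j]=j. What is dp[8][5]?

7

   ''  p  h  e  o  a  b
''  0  1  2  3  4  5  6
 l  1  1  2  3  4  5  6
 e  2  2  2  2  3  4  5
 d  3  3  3  3  3  4  5
 f  4  4  4  4  4  4  5
 h  5  5  4  5  5  5  5
 b  6  6  5  5  6  6  5
 c  7  7  6  6  6  7  6
 n  8  8  7  7  7  7  7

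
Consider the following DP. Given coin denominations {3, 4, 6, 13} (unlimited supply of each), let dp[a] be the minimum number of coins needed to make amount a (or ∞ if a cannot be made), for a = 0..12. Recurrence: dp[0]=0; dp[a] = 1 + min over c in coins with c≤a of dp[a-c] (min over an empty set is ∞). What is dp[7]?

2

 a  0  1  2  3  4  5  6  7  8  9 10 11 12
dp  0  -  -  1  1  -  1  2  2  2  2  3  2
(- denotes ∞ / unreachable)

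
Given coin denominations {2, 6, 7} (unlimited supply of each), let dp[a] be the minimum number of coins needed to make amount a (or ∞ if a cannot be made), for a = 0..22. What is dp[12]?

2

 a  0  1  2  3  4  5  6  7  8  9 10 11 12 13 14 15 16 17 18 19 20 21 22
dp  0  -  1  -  2  -  1  1  2  2  3  3  2  2  2  3  3  4  3  3  3  3  4
(- denotes ∞ / unreachable)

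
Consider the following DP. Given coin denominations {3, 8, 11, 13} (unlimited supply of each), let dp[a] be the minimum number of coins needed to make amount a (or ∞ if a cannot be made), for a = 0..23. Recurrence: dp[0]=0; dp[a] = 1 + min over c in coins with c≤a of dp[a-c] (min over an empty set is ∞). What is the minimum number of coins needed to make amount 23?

5

 a  0  1  2  3  4  5  6  7  8  9 10 11 12 13 14 15 16 17 18 19 20 21 22 23
dp  0  -  -  1  -  -  2  -  1  3  -  1  4  1  2  5  2  3  6  2  4  2  2  5
(- denotes ∞ / unreachable)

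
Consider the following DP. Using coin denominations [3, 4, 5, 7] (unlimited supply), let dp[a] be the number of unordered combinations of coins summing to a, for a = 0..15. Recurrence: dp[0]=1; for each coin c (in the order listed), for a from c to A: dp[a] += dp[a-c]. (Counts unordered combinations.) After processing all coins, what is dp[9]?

2

after  coin     0     1     2     3     4     5     6     7     8     9    10    11    12    13    14    15
          3     1     0     0     1     0     0     1     0     0     1     0     0     1     0     0     1
          4     1     0     0     1     1     0     1     1     1     1     1     1     2     1     1     2
          5     1     0     0     1     1     1     1     1     2     2     2     2     3     3     3     4
          7     1     0     0     1     1     1     1     2     2     2     3     3     4     4     5     6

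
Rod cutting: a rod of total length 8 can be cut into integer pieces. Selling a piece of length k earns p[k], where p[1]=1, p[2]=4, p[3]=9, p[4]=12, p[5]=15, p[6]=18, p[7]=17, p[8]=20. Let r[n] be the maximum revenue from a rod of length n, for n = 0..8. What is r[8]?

   n    0    1    2    3    4    5    6    7    8
r[n]    0    1    4    9   12   15   18   21   24

24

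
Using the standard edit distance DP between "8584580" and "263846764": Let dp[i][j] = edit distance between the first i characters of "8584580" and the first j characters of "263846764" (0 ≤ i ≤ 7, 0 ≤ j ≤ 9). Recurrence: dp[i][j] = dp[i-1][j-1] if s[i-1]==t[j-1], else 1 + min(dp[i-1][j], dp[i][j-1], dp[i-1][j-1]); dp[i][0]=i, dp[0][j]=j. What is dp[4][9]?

   ''  2  6  3  8  4  6  7  6  4
''  0  1  2  3  4  5  6  7  8  9
 8  1  1  2  3  3  4  5  6  7  8
 5  2  2  2  3  4  4  5  6  7  8
 8  3  3  3  3  3  4  5  6  7  8
 4  4  4  4  4  4  3  4  5  6  7
 5  5  5  5  5  5  4  4  5  6  7
 8  6  6  6  6  5  5  5  5  6  7
 0  7  7  7  7  6  6  6  6  6  7

7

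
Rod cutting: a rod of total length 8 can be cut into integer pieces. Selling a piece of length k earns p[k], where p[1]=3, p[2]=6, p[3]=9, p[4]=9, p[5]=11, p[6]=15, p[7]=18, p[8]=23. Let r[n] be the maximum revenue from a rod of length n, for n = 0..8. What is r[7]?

   n    0    1    2    3    4    5    6    7    8
r[n]    0    3    6    9   12   15   18   21   24

21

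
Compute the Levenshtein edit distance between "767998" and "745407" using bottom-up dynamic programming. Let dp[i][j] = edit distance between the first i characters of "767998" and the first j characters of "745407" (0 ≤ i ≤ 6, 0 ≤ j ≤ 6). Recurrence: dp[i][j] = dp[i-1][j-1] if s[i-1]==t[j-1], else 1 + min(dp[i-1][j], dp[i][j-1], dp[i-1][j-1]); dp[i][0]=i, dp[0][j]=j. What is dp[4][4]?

   ''  7  4  5  4  0  7
''  0  1  2  3  4  5  6
 7  1  0  1  2  3  4  5
 6  2  1  1  2  3  4  5
 7  3  2  2  2  3  4  4
 9  4  3  3  3  3  4  5
 9  5  4  4  4  4  4  5
 8  6  5  5  5  5  5  5

3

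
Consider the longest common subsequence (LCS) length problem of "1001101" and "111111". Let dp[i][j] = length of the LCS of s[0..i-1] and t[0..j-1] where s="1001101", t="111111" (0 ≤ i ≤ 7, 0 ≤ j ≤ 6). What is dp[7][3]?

3

   ''  1  1  1  1  1  1
''  0  0  0  0  0  0  0
 1  0  1  1  1  1  1  1
 0  0  1  1  1  1  1  1
 0  0  1  1  1  1  1  1
 1  0  1  2  2  2  2  2
 1  0  1  2  3  3  3  3
 0  0  1  2  3  3  3  3
 1  0  1  2  3  4  4  4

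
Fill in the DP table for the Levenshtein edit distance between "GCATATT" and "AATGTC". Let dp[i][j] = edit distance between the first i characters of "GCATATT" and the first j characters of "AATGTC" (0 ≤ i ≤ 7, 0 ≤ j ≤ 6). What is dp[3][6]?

5

   ''  A  A  T  G  T  C
''  0  1  2  3  4  5  6
 G  1  1  2  3  3  4  5
 C  2  2  2  3  4  4  4
 A  3  2  2  3  4  5  5
 T  4  3  3  2  3  4  5
 A  5  4  3  3  3  4  5
 T  6  5  4  3  4  3  4
 T  7  6  5  4  4  4  4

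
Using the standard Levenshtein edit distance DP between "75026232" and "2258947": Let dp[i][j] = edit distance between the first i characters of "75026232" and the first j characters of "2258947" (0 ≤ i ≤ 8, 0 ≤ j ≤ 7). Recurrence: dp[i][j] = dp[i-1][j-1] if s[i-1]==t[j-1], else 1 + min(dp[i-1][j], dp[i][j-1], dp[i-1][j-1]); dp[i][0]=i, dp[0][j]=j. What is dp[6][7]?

6

   ''  2  2  5  8  9  4  7
''  0  1  2  3  4  5  6  7
 7  1  1  2  3  4  5  6  6
 5  2  2  2  2  3  4  5  6
 0  3  3  3  3  3  4  5  6
 2  4  3  3  4  4  4  5  6
 6  5  4  4  4  5  5  5  6
 2  6  5  4  5  5  6  6  6
 3  7  6  5  5  6  6  7  7
 2  8  7  6  6  6  7  7  8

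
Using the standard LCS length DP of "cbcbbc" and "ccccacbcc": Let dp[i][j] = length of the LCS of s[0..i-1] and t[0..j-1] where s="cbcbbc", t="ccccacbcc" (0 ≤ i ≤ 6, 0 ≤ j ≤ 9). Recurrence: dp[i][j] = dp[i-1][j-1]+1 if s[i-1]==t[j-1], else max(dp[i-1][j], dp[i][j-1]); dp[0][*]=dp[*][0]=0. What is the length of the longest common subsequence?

   ''  c  c  c  c  a  c  b  c  c
''  0  0  0  0  0  0  0  0  0  0
 c  0  1  1  1  1  1  1  1  1  1
 b  0  1  1  1  1  1  1  2  2  2
 c  0  1  2  2  2  2  2  2  3  3
 b  0  1  2  2  2  2  2  3  3  3
 b  0  1  2  2  2  2  2  3  3  3
 c  0  1  2  3  3  3  3  3  4  4

4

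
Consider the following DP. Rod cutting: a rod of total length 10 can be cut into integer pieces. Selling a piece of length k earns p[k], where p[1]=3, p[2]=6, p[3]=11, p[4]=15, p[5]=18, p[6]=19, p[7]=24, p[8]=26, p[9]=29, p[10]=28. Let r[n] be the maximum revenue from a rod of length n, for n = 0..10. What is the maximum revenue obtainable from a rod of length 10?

   n    0    1    2    3    4    5    6    7    8    9   10
r[n]    0    3    6   11   15   18   22   26   30   33   37

37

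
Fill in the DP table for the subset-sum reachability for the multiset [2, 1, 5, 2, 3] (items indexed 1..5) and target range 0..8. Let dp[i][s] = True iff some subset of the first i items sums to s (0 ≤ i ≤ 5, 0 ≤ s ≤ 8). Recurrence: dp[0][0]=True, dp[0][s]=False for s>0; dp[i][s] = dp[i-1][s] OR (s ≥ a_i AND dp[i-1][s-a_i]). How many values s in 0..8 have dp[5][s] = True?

9

i\s   0   1   2   3   4   5   6   7   8
  0   T   F   F   F   F   F   F   F   F
  1   T   F   T   F   F   F   F   F   F
  2   T   T   T   T   F   F   F   F   F
  3   T   T   T   T   F   T   T   T   T
  4   T   T   T   T   T   T   T   T   T
  5   T   T   T   T   T   T   T   T   T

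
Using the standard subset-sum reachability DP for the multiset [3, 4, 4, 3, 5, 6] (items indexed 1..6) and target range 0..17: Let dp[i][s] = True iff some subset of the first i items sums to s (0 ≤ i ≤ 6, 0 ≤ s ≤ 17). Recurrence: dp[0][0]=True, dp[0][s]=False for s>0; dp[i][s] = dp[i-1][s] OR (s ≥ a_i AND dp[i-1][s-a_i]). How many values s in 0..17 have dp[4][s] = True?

i\s   0   1   2   3   4   5   6   7   8   9  10  11  12  13  14  15  16  17
  0   T   F   F   F   F   F   F   F   F   F   F   F   F   F   F   F   F   F
  1   T   F   F   T   F   F   F   F   F   F   F   F   F   F   F   F   F   F
  2   T   F   F   T   T   F   F   T   F   F   F   F   F   F   F   F   F   F
  3   T   F   F   T   T   F   F   T   T   F   F   T   F   F   F   F   F   F
  4   T   F   F   T   T   F   T   T   T   F   T   T   F   F   T   F   F   F
  5   T   F   F   T   T   T   T   T   T   T   T   T   T   T   T   T   T   F
  6   T   F   F   T   T   T   T   T   T   T   T   T   T   T   T   T   T   T

9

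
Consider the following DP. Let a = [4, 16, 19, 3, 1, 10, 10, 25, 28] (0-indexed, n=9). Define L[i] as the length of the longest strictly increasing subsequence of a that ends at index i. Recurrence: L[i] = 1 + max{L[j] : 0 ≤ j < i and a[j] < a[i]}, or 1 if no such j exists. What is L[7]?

4

   i    0    1    2    3    4    5    6    7    8
a[i]    4   16   19    3    1   10   10   25   28
L[i]    1    2    3    1    1    2    2    4    5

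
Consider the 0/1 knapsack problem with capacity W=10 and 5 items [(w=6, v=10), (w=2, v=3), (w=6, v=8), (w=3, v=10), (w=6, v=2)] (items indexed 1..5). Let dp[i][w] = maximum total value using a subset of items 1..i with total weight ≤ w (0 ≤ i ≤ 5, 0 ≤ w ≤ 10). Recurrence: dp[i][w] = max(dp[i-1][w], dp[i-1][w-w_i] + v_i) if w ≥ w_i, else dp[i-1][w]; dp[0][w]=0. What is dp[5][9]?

i\w   0   1   2   3   4   5   6   7   8   9  10
  0   0   0   0   0   0   0   0   0   0   0   0
  1   0   0   0   0   0   0  10  10  10  10  10
  2   0   0   3   3   3   3  10  10  13  13  13
  3   0   0   3   3   3   3  10  10  13  13  13
  4   0   0   3  10  10  13  13  13  13  20  20
  5   0   0   3  10  10  13  13  13  13  20  20

20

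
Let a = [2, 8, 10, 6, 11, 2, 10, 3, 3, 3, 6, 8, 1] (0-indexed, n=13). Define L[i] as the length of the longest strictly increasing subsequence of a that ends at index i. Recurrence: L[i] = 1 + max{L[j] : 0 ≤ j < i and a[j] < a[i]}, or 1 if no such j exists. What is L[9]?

2

   i    0    1    2    3    4    5    6    7    8    9   10   11   12
a[i]    2    8   10    6   11    2   10    3    3    3    6    8    1
L[i]    1    2    3    2    4    1    3    2    2    2    3    4    1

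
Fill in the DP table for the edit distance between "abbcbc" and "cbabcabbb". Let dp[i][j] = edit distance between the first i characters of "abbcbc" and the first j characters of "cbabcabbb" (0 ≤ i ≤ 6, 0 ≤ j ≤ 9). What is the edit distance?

   ''  c  b  a  b  c  a  b  b  b
''  0  1  2  3  4  5  6  7  8  9
 a  1  1  2  2  3  4  5  6  7  8
 b  2  2  1  2  2  3  4  5  6  7
 b  3  3  2  2  2  3  4  4  5  6
 c  4  3  3  3  3  2  3  4  5  6
 b  5  4  3  4  3  3  3  3  4  5
 c  6  5  4  4  4  3  4  4  4  5

5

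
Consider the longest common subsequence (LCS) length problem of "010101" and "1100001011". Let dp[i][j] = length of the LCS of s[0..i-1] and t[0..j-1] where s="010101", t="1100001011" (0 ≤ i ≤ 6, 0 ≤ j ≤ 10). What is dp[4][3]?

   ''  1  1  0  0  0  0  1  0  1  1
''  0  0  0  0  0  0  0  0  0  0  0
 0  0  0  0  1  1  1  1  1  1  1  1
 1  0  1  1  1  1  1  1  2  2  2  2
 0  0  1  1  2  2  2  2  2  3  3  3
 1  0  1  2  2  2  2  2  3  3  4  4
 0  0  1  2  3  3  3  3  3  4  4  4
 1  0  1  2  3  3  3  3  4  4  5  5

2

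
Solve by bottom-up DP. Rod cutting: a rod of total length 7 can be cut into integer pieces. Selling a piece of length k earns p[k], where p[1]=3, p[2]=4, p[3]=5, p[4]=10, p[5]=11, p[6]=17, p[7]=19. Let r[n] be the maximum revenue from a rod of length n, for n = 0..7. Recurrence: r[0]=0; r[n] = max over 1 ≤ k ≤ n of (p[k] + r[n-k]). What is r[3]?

   n    0    1    2    3    4    5    6    7
r[n]    0    3    6    9   12   15   18   21

9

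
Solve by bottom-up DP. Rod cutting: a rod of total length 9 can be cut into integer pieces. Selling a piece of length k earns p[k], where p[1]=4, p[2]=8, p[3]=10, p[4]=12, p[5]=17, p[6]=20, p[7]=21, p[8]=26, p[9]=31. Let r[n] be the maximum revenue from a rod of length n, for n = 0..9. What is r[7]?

   n    0    1    2    3    4    5    6    7    8    9
r[n]    0    4    8   12   16   20   24   28   32   36

28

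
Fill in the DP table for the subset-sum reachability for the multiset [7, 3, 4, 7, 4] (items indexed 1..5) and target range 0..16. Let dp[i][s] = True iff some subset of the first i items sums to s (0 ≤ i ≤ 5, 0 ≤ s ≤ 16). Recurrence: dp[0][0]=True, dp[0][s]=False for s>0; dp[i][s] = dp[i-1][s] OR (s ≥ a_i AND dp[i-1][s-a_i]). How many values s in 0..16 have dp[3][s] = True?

7

i\s   0   1   2   3   4   5   6   7   8   9  10  11  12  13  14  15  16
  0   T   F   F   F   F   F   F   F   F   F   F   F   F   F   F   F   F
  1   T   F   F   F   F   F   F   T   F   F   F   F   F   F   F   F   F
  2   T   F   F   T   F   F   F   T   F   F   T   F   F   F   F   F   F
  3   T   F   F   T   T   F   F   T   F   F   T   T   F   F   T   F   F
  4   T   F   F   T   T   F   F   T   F   F   T   T   F   F   T   F   F
  5   T   F   F   T   T   F   F   T   T   F   T   T   F   F   T   T   F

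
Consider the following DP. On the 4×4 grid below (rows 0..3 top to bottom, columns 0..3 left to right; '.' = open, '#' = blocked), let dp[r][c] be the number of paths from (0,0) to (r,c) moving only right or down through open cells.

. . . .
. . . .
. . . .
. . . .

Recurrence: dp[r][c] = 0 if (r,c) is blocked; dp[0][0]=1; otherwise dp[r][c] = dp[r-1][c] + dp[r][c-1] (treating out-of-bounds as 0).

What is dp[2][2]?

6

r\c   0   1   2   3
  0   1   1   1   1
  1   1   2   3   4
  2   1   3   6  10
  3   1   4  10  20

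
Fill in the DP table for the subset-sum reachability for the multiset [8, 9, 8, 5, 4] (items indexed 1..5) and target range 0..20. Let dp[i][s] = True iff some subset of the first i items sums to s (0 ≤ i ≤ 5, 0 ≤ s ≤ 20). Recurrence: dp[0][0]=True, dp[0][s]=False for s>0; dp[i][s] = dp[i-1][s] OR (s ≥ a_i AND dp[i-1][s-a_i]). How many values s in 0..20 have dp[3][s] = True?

i\s   0   1   2   3   4   5   6   7   8   9  10  11  12  13  14  15  16  17  18  19  20
  0   T   F   F   F   F   F   F   F   F   F   F   F   F   F   F   F   F   F   F   F   F
  1   T   F   F   F   F   F   F   F   T   F   F   F   F   F   F   F   F   F   F   F   F
  2   T   F   F   F   F   F   F   F   T   T   F   F   F   F   F   F   F   T   F   F   F
  3   T   F   F   F   F   F   F   F   T   T   F   F   F   F   F   F   T   T   F   F   F
  4   T   F   F   F   F   T   F   F   T   T   F   F   F   T   T   F   T   T   F   F   F
  5   T   F   F   F   T   T   F   F   T   T   F   F   T   T   T   F   T   T   T   F   T

5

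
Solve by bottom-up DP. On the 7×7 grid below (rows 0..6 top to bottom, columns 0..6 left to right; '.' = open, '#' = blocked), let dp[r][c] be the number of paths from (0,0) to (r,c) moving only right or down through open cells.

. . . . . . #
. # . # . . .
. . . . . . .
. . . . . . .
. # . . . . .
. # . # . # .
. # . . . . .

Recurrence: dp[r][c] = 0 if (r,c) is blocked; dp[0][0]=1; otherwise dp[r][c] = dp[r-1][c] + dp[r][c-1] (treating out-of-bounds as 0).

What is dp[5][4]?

r\c   0   1   2   3   4   5   6
  0   1   1   1   1   1   1   0
  1   1   0   1   0   1   2   2
  2   1   1   2   2   3   5   7
  3   1   2   4   6   9  14  21
  4   1   0   4  10  19  33  54
  5   1   0   4   0  19   0  54
  6   1   0   4   4  23  23  77

19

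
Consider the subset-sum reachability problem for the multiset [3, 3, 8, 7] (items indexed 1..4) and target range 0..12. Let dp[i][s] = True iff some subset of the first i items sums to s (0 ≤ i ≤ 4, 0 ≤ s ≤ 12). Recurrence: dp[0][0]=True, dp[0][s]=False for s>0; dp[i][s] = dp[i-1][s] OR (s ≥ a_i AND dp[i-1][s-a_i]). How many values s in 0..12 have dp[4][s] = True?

i\s   0   1   2   3   4   5   6   7   8   9  10  11  12
  0   T   F   F   F   F   F   F   F   F   F   F   F   F
  1   T   F   F   T   F   F   F   F   F   F   F   F   F
  2   T   F   F   T   F   F   T   F   F   F   F   F   F
  3   T   F   F   T   F   F   T   F   T   F   F   T   F
  4   T   F   F   T   F   F   T   T   T   F   T   T   F

7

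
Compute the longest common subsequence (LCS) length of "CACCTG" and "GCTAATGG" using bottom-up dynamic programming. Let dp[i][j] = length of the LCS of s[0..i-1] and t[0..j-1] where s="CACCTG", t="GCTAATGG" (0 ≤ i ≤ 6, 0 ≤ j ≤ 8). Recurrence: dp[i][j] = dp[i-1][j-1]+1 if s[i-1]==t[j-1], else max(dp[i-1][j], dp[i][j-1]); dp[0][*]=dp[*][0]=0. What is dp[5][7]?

3

   ''  G  C  T  A  A  T  G  G
''  0  0  0  0  0  0  0  0  0
 C  0  0  1  1  1  1  1  1  1
 A  0  0  1  1  2  2  2  2  2
 C  0  0  1  1  2  2  2  2  2
 C  0  0  1  1  2  2  2  2  2
 T  0  0  1  2  2  2  3  3  3
 G  0  1  1  2  2  2  3  4  4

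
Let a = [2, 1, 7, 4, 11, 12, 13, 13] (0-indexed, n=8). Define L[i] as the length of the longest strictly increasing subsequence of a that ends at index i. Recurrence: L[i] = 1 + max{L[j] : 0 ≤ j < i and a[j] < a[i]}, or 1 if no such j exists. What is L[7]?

5

   i    0    1    2    3    4    5    6    7
a[i]    2    1    7    4   11   12   13   13
L[i]    1    1    2    2    3    4    5    5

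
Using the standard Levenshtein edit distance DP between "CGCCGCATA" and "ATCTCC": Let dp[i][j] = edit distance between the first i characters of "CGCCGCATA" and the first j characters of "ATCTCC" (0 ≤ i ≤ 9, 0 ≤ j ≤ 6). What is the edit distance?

7

   ''  A  T  C  T  C  C
''  0  1  2  3  4  5  6
 C  1  1  2  2  3  4  5
 G  2  2  2  3  3  4  5
 C  3  3  3  2  3  3  4
 C  4  4  4  3  3  3  3
 G  5  5  5  4  4  4  4
 C  6  6  6  5  5  4  4
 A  7  6  7  6  6  5  5
 T  8  7  6  7  6  6  6
 A  9  8  7  7  7  7  7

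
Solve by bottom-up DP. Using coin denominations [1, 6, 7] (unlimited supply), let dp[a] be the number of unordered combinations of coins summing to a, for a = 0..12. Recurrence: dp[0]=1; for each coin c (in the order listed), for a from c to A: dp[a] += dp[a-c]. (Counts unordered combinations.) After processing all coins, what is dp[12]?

after  coin     0     1     2     3     4     5     6     7     8     9    10    11    12
          1     1     1     1     1     1     1     1     1     1     1     1     1     1
          6     1     1     1     1     1     1     2     2     2     2     2     2     3
          7     1     1     1     1     1     1     2     3     3     3     3     3     4

4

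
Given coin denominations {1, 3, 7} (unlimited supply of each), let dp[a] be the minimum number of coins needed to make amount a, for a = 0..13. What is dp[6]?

2

 a  0  1  2  3  4  5  6  7  8  9 10 11 12 13
dp  0  1  2  1  2  3  2  1  2  3  2  3  4  3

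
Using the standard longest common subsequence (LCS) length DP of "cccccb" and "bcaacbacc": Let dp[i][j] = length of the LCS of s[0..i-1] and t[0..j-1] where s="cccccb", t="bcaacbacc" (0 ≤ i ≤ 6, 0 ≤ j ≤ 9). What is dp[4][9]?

4

   ''  b  c  a  a  c  b  a  c  c
''  0  0  0  0  0  0  0  0  0  0
 c  0  0  1  1  1  1  1  1  1  1
 c  0  0  1  1  1  2  2  2  2  2
 c  0  0  1  1  1  2  2  2  3  3
 c  0  0  1  1  1  2  2  2  3  4
 c  0  0  1  1  1  2  2  2  3  4
 b  0  1  1  1  1  2  3  3  3  4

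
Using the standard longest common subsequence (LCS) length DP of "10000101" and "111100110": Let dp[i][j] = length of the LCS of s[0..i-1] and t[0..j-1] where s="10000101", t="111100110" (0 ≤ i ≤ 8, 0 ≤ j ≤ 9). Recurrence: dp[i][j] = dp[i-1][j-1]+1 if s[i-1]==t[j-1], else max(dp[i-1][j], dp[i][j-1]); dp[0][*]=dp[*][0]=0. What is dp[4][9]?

   ''  1  1  1  1  0  0  1  1  0
''  0  0  0  0  0  0  0  0  0  0
 1  0  1  1  1  1  1  1  1  1  1
 0  0  1  1  1  1  2  2  2  2  2
 0  0  1  1  1  1  2  3  3  3  3
 0  0  1  1  1  1  2  3  3  3  4
 0  0  1  1  1  1  2  3  3  3  4
 1  0  1  2  2  2  2  3  4  4  4
 0  0  1  2  2  2  3  3  4  4  5
 1  0  1  2  3  3  3  3  4  5  5

4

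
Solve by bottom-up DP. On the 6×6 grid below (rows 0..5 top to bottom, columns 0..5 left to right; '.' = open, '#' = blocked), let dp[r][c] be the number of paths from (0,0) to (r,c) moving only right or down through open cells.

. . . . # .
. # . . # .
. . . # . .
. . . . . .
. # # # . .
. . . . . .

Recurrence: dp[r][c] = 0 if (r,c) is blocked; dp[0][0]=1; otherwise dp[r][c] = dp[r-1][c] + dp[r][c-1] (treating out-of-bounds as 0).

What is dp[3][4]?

r\c   0   1   2   3   4   5
  0   1   1   1   1   0   0
  1   1   0   1   2   0   0
  2   1   1   2   0   0   0
  3   1   2   4   4   4   4
  4   1   0   0   0   4   8
  5   1   1   1   1   5  13

4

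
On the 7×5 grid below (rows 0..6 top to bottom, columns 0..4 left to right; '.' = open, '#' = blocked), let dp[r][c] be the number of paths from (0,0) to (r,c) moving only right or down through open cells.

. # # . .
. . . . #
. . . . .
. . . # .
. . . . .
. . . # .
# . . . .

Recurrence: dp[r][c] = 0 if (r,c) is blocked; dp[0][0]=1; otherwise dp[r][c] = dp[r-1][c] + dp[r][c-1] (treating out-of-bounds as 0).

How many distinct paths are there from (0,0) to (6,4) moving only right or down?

34

r\c   0   1   2   3   4
  0   1   0   0   0   0
  1   1   1   1   1   0
  2   1   2   3   4   4
  3   1   3   6   0   4
  4   1   4  10  10  14
  5   1   5  15   0  14
  6   0   5  20  20  34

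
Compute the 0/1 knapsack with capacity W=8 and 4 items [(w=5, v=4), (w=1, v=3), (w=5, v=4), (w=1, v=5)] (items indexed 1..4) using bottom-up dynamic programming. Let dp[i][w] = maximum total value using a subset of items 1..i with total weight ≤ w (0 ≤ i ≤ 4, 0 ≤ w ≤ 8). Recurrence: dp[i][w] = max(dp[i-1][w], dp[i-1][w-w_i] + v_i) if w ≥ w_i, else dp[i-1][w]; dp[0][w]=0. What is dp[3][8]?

i\w   0   1   2   3   4   5   6   7   8
  0   0   0   0   0   0   0   0   0   0
  1   0   0   0   0   0   4   4   4   4
  2   0   3   3   3   3   4   7   7   7
  3   0   3   3   3   3   4   7   7   7
  4   0   5   8   8   8   8   9  12  12

7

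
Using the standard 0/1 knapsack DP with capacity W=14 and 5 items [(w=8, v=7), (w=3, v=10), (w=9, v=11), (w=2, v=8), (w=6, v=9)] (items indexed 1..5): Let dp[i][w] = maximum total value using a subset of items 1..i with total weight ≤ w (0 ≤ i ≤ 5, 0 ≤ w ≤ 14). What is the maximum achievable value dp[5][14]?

29

i\w   0   1   2   3   4   5   6   7   8   9  10  11  12  13  14
  0   0   0   0   0   0   0   0   0   0   0   0   0   0   0   0
  1   0   0   0   0   0   0   0   0   7   7   7   7   7   7   7
  2   0   0   0  10  10  10  10  10  10  10  10  17  17  17  17
  3   0   0   0  10  10  10  10  10  10  11  11  17  21  21  21
  4   0   0   8  10  10  18  18  18  18  18  18  19  21  25  29
  5   0   0   8  10  10  18  18  18  18  19  19  27  27  27  29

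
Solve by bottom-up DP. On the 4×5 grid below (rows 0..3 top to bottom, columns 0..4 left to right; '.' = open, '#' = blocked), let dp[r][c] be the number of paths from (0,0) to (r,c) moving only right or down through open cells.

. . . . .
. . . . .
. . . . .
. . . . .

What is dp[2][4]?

r\c   0   1   2   3   4
  0   1   1   1   1   1
  1   1   2   3   4   5
  2   1   3   6  10  15
  3   1   4  10  20  35

15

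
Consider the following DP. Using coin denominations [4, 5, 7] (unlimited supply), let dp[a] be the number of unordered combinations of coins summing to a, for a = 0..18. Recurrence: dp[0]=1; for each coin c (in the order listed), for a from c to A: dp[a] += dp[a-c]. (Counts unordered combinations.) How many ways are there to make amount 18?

after  coin     0     1     2     3     4     5     6     7     8     9    10    11    12    13    14    15    16    17    18
          4     1     0     0     0     1     0     0     0     1     0     0     0     1     0     0     0     1     0     0
          5     1     0     0     0     1     1     0     0     1     1     1     0     1     1     1     1     1     1     1
          7     1     0     0     0     1     1     0     1     1     1     1     1     2     1     2     2     2     2     2

2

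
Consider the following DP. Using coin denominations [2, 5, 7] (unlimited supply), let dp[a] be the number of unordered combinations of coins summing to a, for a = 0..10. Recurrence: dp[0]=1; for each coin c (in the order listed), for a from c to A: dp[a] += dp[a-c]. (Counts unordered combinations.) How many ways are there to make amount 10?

after  coin     0     1     2     3     4     5     6     7     8     9    10
          2     1     0     1     0     1     0     1     0     1     0     1
          5     1     0     1     0     1     1     1     1     1     1     2
          7     1     0     1     0     1     1     1     2     1     2     2

2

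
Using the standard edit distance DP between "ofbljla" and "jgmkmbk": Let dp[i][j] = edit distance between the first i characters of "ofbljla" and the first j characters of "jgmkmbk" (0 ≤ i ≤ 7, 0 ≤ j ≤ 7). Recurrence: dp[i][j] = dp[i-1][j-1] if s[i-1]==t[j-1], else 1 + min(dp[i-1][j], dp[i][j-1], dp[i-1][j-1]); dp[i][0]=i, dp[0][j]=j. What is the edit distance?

   ''  j  g  m  k  m  b  k
''  0  1  2  3  4  5  6  7
 o  1  1  2  3  4  5  6  7
 f  2  2  2  3  4  5  6  7
 b  3  3  3  3  4  5  5  6
 l  4  4  4  4  4  5  6  6
 j  5  4  5  5  5  5  6  7
 l  6  5  5  6  6  6  6  7
 a  7  6  6  6  7  7  7  7

7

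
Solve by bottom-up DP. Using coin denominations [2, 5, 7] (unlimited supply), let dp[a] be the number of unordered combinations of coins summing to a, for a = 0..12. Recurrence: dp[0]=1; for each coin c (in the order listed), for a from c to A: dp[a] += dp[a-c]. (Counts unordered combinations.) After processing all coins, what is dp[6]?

1

after  coin     0     1     2     3     4     5     6     7     8     9    10    11    12
          2     1     0     1     0     1     0     1     0     1     0     1     0     1
          5     1     0     1     0     1     1     1     1     1     1     2     1     2
          7     1     0     1     0     1     1     1     2     1     2     2     2     3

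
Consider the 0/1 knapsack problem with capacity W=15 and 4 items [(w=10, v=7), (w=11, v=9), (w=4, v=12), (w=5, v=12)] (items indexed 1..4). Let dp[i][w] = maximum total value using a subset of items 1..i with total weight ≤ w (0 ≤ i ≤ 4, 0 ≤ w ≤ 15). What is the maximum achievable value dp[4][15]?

24

i\w   0   1   2   3   4   5   6   7   8   9  10  11  12  13  14  15
  0   0   0   0   0   0   0   0   0   0   0   0   0   0   0   0   0
  1   0   0   0   0   0   0   0   0   0   0   7   7   7   7   7   7
  2   0   0   0   0   0   0   0   0   0   0   7   9   9   9   9   9
  3   0   0   0   0  12  12  12  12  12  12  12  12  12  12  19  21
  4   0   0   0   0  12  12  12  12  12  24  24  24  24  24  24  24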